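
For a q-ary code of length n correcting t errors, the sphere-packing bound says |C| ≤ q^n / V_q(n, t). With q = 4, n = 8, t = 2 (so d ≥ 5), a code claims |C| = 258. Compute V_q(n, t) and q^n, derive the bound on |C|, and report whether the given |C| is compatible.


V_q(n, t) = 277, q^n = 65536, Hamming bound = 236, |C| = 258 > bound (violated).

Step 1: Compute V_q(n, t) = Σ_{j=0}^2 C(n, j) (q−1)^j.
  j = 0: C(8,0)·(3)^0 = 1·1 = 1.
  j = 1: C(8,1)·(3)^1 = 8·3 = 24.
  j = 2: C(8,2)·(3)^2 = 28·9 = 252.
  V_q(n, t) = 1 + 24 + 252 = 277.
Step 2: q^n = 4^8 = 65536.
Step 3: Hamming bound ⌊q^n / V_q(n,t)⌋ = ⌊65536/277⌋ = 236.
Step 4: Compare |C| = 258 to 236: violated.
The claimed |C| lies above the Hamming bound, so no 4-ary code of length 8 with d ≥ 5 can have 258 codewords.


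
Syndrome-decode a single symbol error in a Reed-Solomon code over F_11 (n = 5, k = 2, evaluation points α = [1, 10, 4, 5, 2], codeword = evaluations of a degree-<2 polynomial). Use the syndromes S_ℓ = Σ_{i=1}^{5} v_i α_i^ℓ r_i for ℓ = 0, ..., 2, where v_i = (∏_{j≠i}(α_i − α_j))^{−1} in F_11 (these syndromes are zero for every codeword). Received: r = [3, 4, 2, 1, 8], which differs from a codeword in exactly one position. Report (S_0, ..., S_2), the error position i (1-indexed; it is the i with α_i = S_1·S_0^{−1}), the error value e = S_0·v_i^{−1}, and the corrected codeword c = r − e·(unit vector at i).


S = (2, 8, 10), error at position 3, error magnitude e = 6, c = [3, 4, 7, 1, 8].

Step 1: column multipliers v_i = (∏_{j≠i}(α_i − α_j))^{−1} mod 11.
  i = 1 (α = 1): (1−10)(1−4)(1−5)(1−2) = (−9)·(−3)·(−4)·(−1) = 108 ≡ 9, so v_1 = 9^{−1} = 5 (mod 11).
  i = 2 (α = 10): (10−1)(10−4)(10−5)(10−2) = 9·6·5·8 = 2160 ≡ 4, so v_2 = 4^{−1} = 3 (mod 11).
  i = 3 (α = 4): (4−1)(4−10)(4−5)(4−2) = 3·(−6)·(−1)·2 = 36 ≡ 3, so v_3 = 3^{−1} = 4 (mod 11).
  i = 4 (α = 5): (5−1)(5−10)(5−4)(5−2) = 4·(−5)·1·3 = −60 ≡ 6, so v_4 = 6^{−1} = 2 (mod 11).
  i = 5 (α = 2): (2−1)(2−10)(2−4)(2−5) = 1·(−8)·(−2)·(−3) = −48 ≡ 7, so v_5 = 7^{−1} = 8 (mod 11).
  v = [5, 3, 4, 2, 8].
Step 2: syndromes of r = [3, 4, 2, 1, 8] (all sums mod 11).
  S_0 = Σ v_i r_i = 5·3 + 3·4 + 4·2 + 2·1 + 8·8 = 101 ≡ 2.
  S_1 = Σ v_i α_i r_i = 5·1·3 + 3·10·4 + 4·4·2 + 2·5·1 + 8·2·8 = 305 ≡ 8.
  α_i^2 mod 11 = [1, 1, 5, 3, 4].
  S_2 = Σ v_i α_i^2 r_i = 5·1·3 + 3·1·4 + 4·5·2 + 2·3·1 + 8·4·8 = 329 ≡ 10.
  S = (2, 8, 10) ≠ 0, so r is not a codeword (an error is present).
Step 3: locate the error. For a single error e at position i, S_ℓ = v_i·e·α_i^ℓ, so α_err = S_1/S_0.
  S_0^{−1} = 2^{−1} = 6 (mod 11), so α_err = 8·6 = 48 ≡ 4 = α_3. Error position i = 3.
  Consistency check: S_2/S_1 = 10·7 = 70 ≡ 4 = α_err ✓ (single-error assumption holds).
Step 4: error magnitude e = S_0/v_3 = S_0·∏_{j≠3}(α_3 − α_j) = 2·3 = 6 ≡ 6 (mod 11).
Step 5: correct position 3: c_3 = r_3 − e = 2 − 6 ≡ 7 (mod 11). Hence c = [3, 4, 7, 1, 8].
  Check: interpolating c through the α_i gives m(x) = 9 + 5·x (degree < 2) with m(α_i) = c_i for every i, so c is indeed a codeword.


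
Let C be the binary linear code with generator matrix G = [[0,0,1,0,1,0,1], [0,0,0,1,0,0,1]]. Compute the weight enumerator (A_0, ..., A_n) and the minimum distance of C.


Weight distribution: A_0 = 1, A_2 = 1, A_3 = 2. Minimum distance d = 2.

Enumerate all 2^2 = 4 messages m ∈ F_2^2.
For each, compute codeword c = mG in F_2^7, then tally its weight.
  m = 00 → c = 0000000, weight = 0.
  m = 10 → c = 0010101, weight = 3.
  m = 01 → c = 0001001, weight = 2.
  m = 11 → c = 0011100, weight = 3.
Tally weights:
  weight 0: 1 codewords.
  weight 2: 1 codewords.
  weight 3: 2 codewords.
Minimum distance d = smallest w > 0 with A_w > 0 = 2.
Sanity: Σ A_w = 4 = 2^2 = 4 ✓.


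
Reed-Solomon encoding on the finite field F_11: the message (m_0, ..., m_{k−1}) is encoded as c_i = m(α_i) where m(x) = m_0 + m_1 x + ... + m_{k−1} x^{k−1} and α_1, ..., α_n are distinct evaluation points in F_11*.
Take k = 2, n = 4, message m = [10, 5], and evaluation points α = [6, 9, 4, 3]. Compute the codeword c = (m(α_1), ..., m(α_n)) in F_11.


c = [7, 0, 8, 3]

Message polynomial: m(x) = 10 + 5·x (mod 11).
For each evaluation point α_i, compute m(α_i) mod 11:
  α_1 = 6: Horner steps 5 → 7, so m(6) = 7.
  α_2 = 9: Horner steps 5 → 0, so m(9) = 0.
  α_3 = 4: Horner steps 5 → 8, so m(4) = 8.
  α_4 = 3: Horner steps 5 → 3, so m(3) = 3.
Codeword c = [7, 0, 8, 3] ∈ F_11^4.


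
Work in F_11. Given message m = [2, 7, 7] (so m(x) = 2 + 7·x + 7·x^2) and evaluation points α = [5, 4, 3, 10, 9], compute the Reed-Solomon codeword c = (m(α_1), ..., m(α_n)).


c = [3, 10, 9, 2, 5]

Message polynomial: m(x) = 2 + 7·x + 7·x^2 (mod 11).
For each evaluation point α_i, compute m(α_i) mod 11:
  α_1 = 5: Horner steps 7 → 9 → 3, so m(5) = 3.
  α_2 = 4: Horner steps 7 → 2 → 10, so m(4) = 10.
  α_3 = 3: Horner steps 7 → 6 → 9, so m(3) = 9.
  α_4 = 10: Horner steps 7 → 0 → 2, so m(10) = 2.
  α_5 = 9: Horner steps 7 → 4 → 5, so m(9) = 5.
Codeword c = [3, 10, 9, 2, 5] ∈ F_11^5.


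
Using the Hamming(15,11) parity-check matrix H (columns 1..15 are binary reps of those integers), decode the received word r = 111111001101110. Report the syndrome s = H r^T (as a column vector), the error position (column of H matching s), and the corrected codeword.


s = (1, 0, 1, 1)^T, error position = 11, corrected codeword c = 111111001111110

Compute s = H r^T mod 2 one row at a time:
  s_1 = 0 + 1 + 1 + 0 + 1 + 1 + 1 + 0 = 5 ≡ 1 (mod 2).
  s_2 = 1 + 1 + 1 + 0 + 1 + 1 + 1 + 0 = 6 ≡ 0 (mod 2).
  s_3 = 1 + 1 + 1 + 0 + 1 + 0 + 1 + 0 = 5 ≡ 1 (mod 2).
  s_4 = 1 + 1 + 1 + 0 + 1 + 0 + 1 + 0 = 5 ≡ 1 (mod 2).
s = (1, 0, 1, 1)^T — this equals column 11 of H (binary 1011), so error is at position 11.
Correct: flip bit 11 of r = 111111001101110 to get c = 111111001111110.


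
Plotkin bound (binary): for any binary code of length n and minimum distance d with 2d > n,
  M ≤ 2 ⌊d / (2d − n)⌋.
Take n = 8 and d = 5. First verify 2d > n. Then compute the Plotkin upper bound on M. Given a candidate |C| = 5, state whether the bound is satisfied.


Plotkin bound M ≤ 4; given |C| = 5 > bound (violated).

Check applicability: 2d = 10, n = 8.
2d − n = 2 > 0, so Plotkin applies.
Compute d/(2d−n) = 5/2 ≈ 2.5000.
⌊d/(2d−n)⌋ = 2.
Plotkin bound: M ≤ 2·2 = 4.
Given |C| = 5, check: VIOLATED.
This |C| is above the Plotkin bound, so no binary code with n = 8, d = 5 and 5 codewords exists.


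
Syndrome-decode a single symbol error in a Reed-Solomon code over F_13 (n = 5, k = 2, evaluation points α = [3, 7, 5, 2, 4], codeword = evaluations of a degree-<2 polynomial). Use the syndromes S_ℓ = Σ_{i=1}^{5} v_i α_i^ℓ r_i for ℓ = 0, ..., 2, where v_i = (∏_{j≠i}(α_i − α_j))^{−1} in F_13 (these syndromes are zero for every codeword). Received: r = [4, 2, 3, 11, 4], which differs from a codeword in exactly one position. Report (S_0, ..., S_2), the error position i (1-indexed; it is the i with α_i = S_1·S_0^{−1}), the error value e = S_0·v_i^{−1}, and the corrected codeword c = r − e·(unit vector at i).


S = (12, 9, 10), error at position 5, error magnitude e = 7, c = [4, 2, 3, 11, 10].

Step 1: column multipliers v_i = (∏_{j≠i}(α_i − α_j))^{−1} mod 13.
  i = 1 (α = 3): (3−7)(3−5)(3−2)(3−4) = (−4)·(−2)·1·(−1) = −8 ≡ 5, so v_1 = 5^{−1} = 8 (mod 13).
  i = 2 (α = 7): (7−3)(7−5)(7−2)(7−4) = 4·2·5·3 = 120 ≡ 3, so v_2 = 3^{−1} = 9 (mod 13).
  i = 3 (α = 5): (5−3)(5−7)(5−2)(5−4) = 2·(−2)·3·1 = −12 ≡ 1, so v_3 = 1^{−1} = 1 (mod 13).
  i = 4 (α = 2): (2−3)(2−7)(2−5)(2−4) = (−1)·(−5)·(−3)·(−2) = 30 ≡ 4, so v_4 = 4^{−1} = 10 (mod 13).
  i = 5 (α = 4): (4−3)(4−7)(4−5)(4−2) = 1·(−3)·(−1)·2 = 6 ≡ 6, so v_5 = 6^{−1} = 11 (mod 13).
  v = [8, 9, 1, 10, 11].
Step 2: syndromes of r = [4, 2, 3, 11, 4] (all sums mod 13).
  S_0 = Σ v_i r_i = 8·4 + 9·2 + 1·3 + 10·11 + 11·4 = 207 ≡ 12.
  S_1 = Σ v_i α_i r_i = 8·3·4 + 9·7·2 + 1·5·3 + 10·2·11 + 11·4·4 = 633 ≡ 9.
  α_i^2 mod 13 = [9, 10, 12, 4, 3].
  S_2 = Σ v_i α_i^2 r_i = 8·9·4 + 9·10·2 + 1·12·3 + 10·4·11 + 11·3·4 = 1076 ≡ 10.
  S = (12, 9, 10) ≠ 0, so r is not a codeword (an error is present).
Step 3: locate the error. For a single error e at position i, S_ℓ = v_i·e·α_i^ℓ, so α_err = S_1/S_0.
  S_0^{−1} = 12^{−1} = 12 (mod 13), so α_err = 9·12 = 108 ≡ 4 = α_5. Error position i = 5.
  Consistency check: S_2/S_1 = 10·3 = 30 ≡ 4 = α_err ✓ (single-error assumption holds).
Step 4: error magnitude e = S_0/v_5 = S_0·∏_{j≠5}(α_5 − α_j) = 12·6 = 72 ≡ 7 (mod 13).
Step 5: correct position 5: c_5 = r_5 − e = 4 − 7 ≡ 10 (mod 13). Hence c = [4, 2, 3, 11, 10].
  Check: interpolating c through the α_i gives m(x) = 12 + 6·x (degree < 2) with m(α_i) = c_i for every i, so c is indeed a codeword.


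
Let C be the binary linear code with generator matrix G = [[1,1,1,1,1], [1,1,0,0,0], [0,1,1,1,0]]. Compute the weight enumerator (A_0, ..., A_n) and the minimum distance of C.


Weight distribution: A_0 = 1, A_2 = 3, A_3 = 3, A_5 = 1. Minimum distance d = 2.

Enumerate all 2^3 = 8 messages m ∈ F_2^3.
For each, compute codeword c = mG in F_2^5, then tally its weight.
  m = 000 → c = 00000, weight = 0.
  m = 100 → c = 11111, weight = 5.
  m = 010 → c = 11000, weight = 2.
  m = 110 → c = 00111, weight = 3.
  m = 001 → c = 01110, weight = 3.
  m = 101 → c = 10001, weight = 2.
  m = 011 → c = 10110, weight = 3.
  m = 111 → c = 01001, weight = 2.
Tally weights:
  weight 0: 1 codewords.
  weight 2: 3 codewords.
  weight 3: 3 codewords.
  weight 5: 1 codewords.
Minimum distance d = smallest w > 0 with A_w > 0 = 2.
Sanity: Σ A_w = 8 = 2^3 = 8 ✓.


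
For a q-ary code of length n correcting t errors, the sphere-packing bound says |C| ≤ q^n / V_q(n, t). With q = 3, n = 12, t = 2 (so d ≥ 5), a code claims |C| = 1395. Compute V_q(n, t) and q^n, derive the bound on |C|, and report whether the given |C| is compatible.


V_q(n, t) = 289, q^n = 531441, Hamming bound = 1838, |C| = 1395 ≤ bound (satisfied).

Step 1: Compute V_q(n, t) = Σ_{j=0}^2 C(n, j) (q−1)^j.
  j = 0: C(12,0)·(2)^0 = 1·1 = 1.
  j = 1: C(12,1)·(2)^1 = 12·2 = 24.
  j = 2: C(12,2)·(2)^2 = 66·4 = 264.
  V_q(n, t) = 1 + 24 + 264 = 289.
Step 2: q^n = 3^12 = 531441.
Step 3: Hamming bound ⌊q^n / V_q(n,t)⌋ = ⌊531441/289⌋ = 1838.
Step 4: Compare |C| = 1395 to 1838: satisfied.
The claimed |C| lies below the Hamming bound.


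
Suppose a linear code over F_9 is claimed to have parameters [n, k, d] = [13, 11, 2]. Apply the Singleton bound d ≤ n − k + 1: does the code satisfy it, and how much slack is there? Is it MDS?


Singleton RHS = n − k + 1 = 3, slack = 1, bound satisfied, not MDS.

Singleton bound: d ≤ n − k + 1.
Here n = 13, k = 11, so n − k + 1 = 3.
Given d = 2, check d ≤ 3: YES.
Slack = (n − k + 1) − d = 1.
The code is NOT MDS (slack = 1 > 0).
Description: the claimed parameters are [13, 11, 2]_9; such a code would be non-MDS.


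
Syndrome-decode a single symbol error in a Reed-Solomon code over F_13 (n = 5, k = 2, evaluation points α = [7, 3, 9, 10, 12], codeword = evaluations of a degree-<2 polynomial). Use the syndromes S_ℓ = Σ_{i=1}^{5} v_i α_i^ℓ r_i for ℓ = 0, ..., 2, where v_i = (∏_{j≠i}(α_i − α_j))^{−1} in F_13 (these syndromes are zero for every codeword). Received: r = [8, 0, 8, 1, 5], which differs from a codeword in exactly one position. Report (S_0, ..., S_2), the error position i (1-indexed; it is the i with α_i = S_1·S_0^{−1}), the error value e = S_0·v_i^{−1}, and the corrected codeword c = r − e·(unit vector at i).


S = (10, 12, 4), error at position 3, error magnitude e = 9, c = [8, 0, 12, 1, 5].

Step 1: column multipliers v_i = (∏_{j≠i}(α_i − α_j))^{−1} mod 13.
  i = 1 (α = 7): (7−3)(7−9)(7−10)(7−12) = 4·(−2)·(−3)·(−5) = −120 ≡ 10, so v_1 = 10^{−1} = 4 (mod 13).
  i = 2 (α = 3): (3−7)(3−9)(3−10)(3−12) = (−4)·(−6)·(−7)·(−9) = 1512 ≡ 4, so v_2 = 4^{−1} = 10 (mod 13).
  i = 3 (α = 9): (9−7)(9−3)(9−10)(9−12) = 2·6·(−1)·(−3) = 36 ≡ 10, so v_3 = 10^{−1} = 4 (mod 13).
  i = 4 (α = 10): (10−7)(10−3)(10−9)(10−12) = 3·7·1·(−2) = −42 ≡ 10, so v_4 = 10^{−1} = 4 (mod 13).
  i = 5 (α = 12): (12−7)(12−3)(12−9)(12−10) = 5·9·3·2 = 270 ≡ 10, so v_5 = 10^{−1} = 4 (mod 13).
  v = [4, 10, 4, 4, 4].
Step 2: syndromes of r = [8, 0, 8, 1, 5] (all sums mod 13).
  S_0 = Σ v_i r_i = 4·8 + 10·0 + 4·8 + 4·1 + 4·5 = 88 ≡ 10.
  S_1 = Σ v_i α_i r_i = 4·7·8 + 10·3·0 + 4·9·8 + 4·10·1 + 4·12·5 = 792 ≡ 12.
  α_i^2 mod 13 = [10, 9, 3, 9, 1].
  S_2 = Σ v_i α_i^2 r_i = 4·10·8 + 10·9·0 + 4·3·8 + 4·9·1 + 4·1·5 = 472 ≡ 4.
  S = (10, 12, 4) ≠ 0, so r is not a codeword (an error is present).
Step 3: locate the error. For a single error e at position i, S_ℓ = v_i·e·α_i^ℓ, so α_err = S_1/S_0.
  S_0^{−1} = 10^{−1} = 4 (mod 13), so α_err = 12·4 = 48 ≡ 9 = α_3. Error position i = 3.
  Consistency check: S_2/S_1 = 4·12 = 48 ≡ 9 = α_err ✓ (single-error assumption holds).
Step 4: error magnitude e = S_0/v_3 = S_0·∏_{j≠3}(α_3 − α_j) = 10·10 = 100 ≡ 9 (mod 13).
Step 5: correct position 3: c_3 = r_3 − e = 8 − 9 ≡ 12 (mod 13). Hence c = [8, 0, 12, 1, 5].
  Check: interpolating c through the α_i gives m(x) = 7 + 2·x (degree < 2) with m(α_i) = c_i for every i, so c is indeed a codeword.


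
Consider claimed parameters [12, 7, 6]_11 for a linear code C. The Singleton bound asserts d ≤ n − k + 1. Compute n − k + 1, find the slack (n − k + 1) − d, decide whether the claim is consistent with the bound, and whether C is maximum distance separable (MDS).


Singleton RHS = n − k + 1 = 6, slack = 0, bound satisfied, MDS.

Singleton bound: d ≤ n − k + 1.
Here n = 12, k = 7, so n − k + 1 = 6.
Given d = 6, check d ≤ 6: YES.
Slack = (n − k + 1) − d = 0.
The code is MDS (slack = 0).
Description: the claimed parameters are [12, 7, 6]_11; such a code would be MDS (meets Singleton bound).


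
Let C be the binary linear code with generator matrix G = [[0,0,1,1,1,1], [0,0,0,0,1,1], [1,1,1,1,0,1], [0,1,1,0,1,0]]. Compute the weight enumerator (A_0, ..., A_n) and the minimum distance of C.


Weight distribution: A_0 = 1, A_2 = 4, A_3 = 6, A_4 = 3, A_5 = 2. Minimum distance d = 2.

Enumerate all 2^4 = 16 messages m ∈ F_2^4.
For each, compute codeword c = mG in F_2^6, then tally its weight.
  m = 0000 → c = 000000, weight = 0.
  m = 1000 → c = 001111, weight = 4.
  m = 0100 → c = 000011, weight = 2.
  m = 1100 → c = 001100, weight = 2.
  m = 0010 → c = 111101, weight = 5.
  m = 1010 → c = 110010, weight = 3.
  m = 0110 → c = 111110, weight = 5.
  m = 1110 → c = 110001, weight = 3.
  m = 0001 → c = 011010, weight = 3.
  m = 1001 → c = 010101, weight = 3.
  m = 0101 → c = 011001, weight = 3.
  m = 1101 → c = 010110, weight = 3.
  m = 0011 → c = 100111, weight = 4.
  m = 1011 → c = 101000, weight = 2.
  m = 0111 → c = 100100, weight = 2.
  m = 1111 → c = 101011, weight = 4.
Tally weights:
  weight 0: 1 codewords.
  weight 2: 4 codewords.
  weight 3: 6 codewords.
  weight 4: 3 codewords.
  weight 5: 2 codewords.
Minimum distance d = smallest w > 0 with A_w > 0 = 2.
Sanity: Σ A_w = 16 = 2^4 = 16 ✓.


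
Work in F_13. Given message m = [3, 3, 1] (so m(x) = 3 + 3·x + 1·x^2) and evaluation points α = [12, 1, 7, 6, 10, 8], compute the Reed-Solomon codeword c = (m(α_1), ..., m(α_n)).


c = [1, 7, 8, 5, 3, 0]

Message polynomial: m(x) = 3 + 3·x + 1·x^2 (mod 13).
For each evaluation point α_i, compute m(α_i) mod 13:
  α_1 = 12: Horner steps 1 → 2 → 1, so m(12) = 1.
  α_2 = 1: Horner steps 1 → 4 → 7, so m(1) = 7.
  α_3 = 7: Horner steps 1 → 10 → 8, so m(7) = 8.
  α_4 = 6: Horner steps 1 → 9 → 5, so m(6) = 5.
  α_5 = 10: Horner steps 1 → 0 → 3, so m(10) = 3.
  α_6 = 8: Horner steps 1 → 11 → 0, so m(8) = 0.
Codeword c = [1, 7, 8, 5, 3, 0] ∈ F_13^6.


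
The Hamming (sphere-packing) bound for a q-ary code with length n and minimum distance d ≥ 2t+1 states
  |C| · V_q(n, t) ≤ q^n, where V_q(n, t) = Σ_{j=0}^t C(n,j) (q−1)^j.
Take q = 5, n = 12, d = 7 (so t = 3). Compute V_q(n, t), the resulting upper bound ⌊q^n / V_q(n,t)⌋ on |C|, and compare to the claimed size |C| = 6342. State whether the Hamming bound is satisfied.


V_q(n, t) = 15185, q^n = 244140625, Hamming bound = 16077, |C| = 6342 ≤ bound (satisfied).

Step 1: Compute V_q(n, t) = Σ_{j=0}^3 C(n, j) (q−1)^j.
  j = 0: C(12,0)·(4)^0 = 1·1 = 1.
  j = 1: C(12,1)·(4)^1 = 12·4 = 48.
  j = 2: C(12,2)·(4)^2 = 66·16 = 1056.
  j = 3: C(12,3)·(4)^3 = 220·64 = 14080.
  V_q(n, t) = 1 + 48 + 1056 + 14080 = 15185.
Step 2: q^n = 5^12 = 244140625.
Step 3: Hamming bound ⌊q^n / V_q(n,t)⌋ = ⌊244140625/15185⌋ = 16077.
Step 4: Compare |C| = 6342 to 16077: satisfied.
The claimed |C| lies below the Hamming bound.


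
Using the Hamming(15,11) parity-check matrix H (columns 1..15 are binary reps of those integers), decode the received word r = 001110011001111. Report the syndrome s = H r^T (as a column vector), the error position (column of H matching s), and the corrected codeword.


s = (0, 0, 1, 1)^T, error position = 3, corrected codeword c = 000110011001111

Compute s = H r^T mod 2 one row at a time:
  s_1 = 1 + 1 + 0 + 0 + 1 + 1 + 1 + 1 = 6 ≡ 0 (mod 2).
  s_2 = 1 + 1 + 0 + 0 + 1 + 1 + 1 + 1 = 6 ≡ 0 (mod 2).
  s_3 = 0 + 1 + 0 + 0 + 0 + 0 + 1 + 1 = 3 ≡ 1 (mod 2).
  s_4 = 0 + 1 + 1 + 0 + 1 + 0 + 1 + 1 = 5 ≡ 1 (mod 2).
s = (0, 0, 1, 1)^T — this equals column 3 of H (binary 0011), so error is at position 3.
Correct: flip bit 3 of r = 001110011001111 to get c = 000110011001111.


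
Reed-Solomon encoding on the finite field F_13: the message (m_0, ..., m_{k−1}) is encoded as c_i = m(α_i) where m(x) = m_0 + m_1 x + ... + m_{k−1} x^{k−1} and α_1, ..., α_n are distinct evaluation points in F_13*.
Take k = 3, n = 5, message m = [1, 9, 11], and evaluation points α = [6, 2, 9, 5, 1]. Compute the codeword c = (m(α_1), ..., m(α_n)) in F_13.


c = [9, 11, 11, 9, 8]

Message polynomial: m(x) = 1 + 9·x + 11·x^2 (mod 13).
For each evaluation point α_i, compute m(α_i) mod 13:
  α_1 = 6: Horner steps 11 → 10 → 9, so m(6) = 9.
  α_2 = 2: Horner steps 11 → 5 → 11, so m(2) = 11.
  α_3 = 9: Horner steps 11 → 4 → 11, so m(9) = 11.
  α_4 = 5: Horner steps 11 → 12 → 9, so m(5) = 9.
  α_5 = 1: Horner steps 11 → 7 → 8, so m(1) = 8.
Codeword c = [9, 11, 11, 9, 8] ∈ F_13^5.


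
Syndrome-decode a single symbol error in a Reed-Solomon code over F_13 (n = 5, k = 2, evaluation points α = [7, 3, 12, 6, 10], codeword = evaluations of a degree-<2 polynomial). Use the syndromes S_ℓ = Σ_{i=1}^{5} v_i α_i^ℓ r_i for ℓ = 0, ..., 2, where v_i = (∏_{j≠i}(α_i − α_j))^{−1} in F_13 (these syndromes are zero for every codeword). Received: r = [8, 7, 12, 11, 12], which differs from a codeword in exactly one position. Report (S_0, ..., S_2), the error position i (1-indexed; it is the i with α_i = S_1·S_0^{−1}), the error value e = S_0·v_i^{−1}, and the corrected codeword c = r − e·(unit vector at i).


S = (12, 1, 12), error at position 3, error magnitude e = 6, c = [8, 7, 6, 11, 12].

Step 1: column multipliers v_i = (∏_{j≠i}(α_i − α_j))^{−1} mod 13.
  i = 1 (α = 7): (7−3)(7−12)(7−6)(7−10) = 4·(−5)·1·(−3) = 60 ≡ 8, so v_1 = 8^{−1} = 5 (mod 13).
  i = 2 (α = 3): (3−7)(3−12)(3−6)(3−10) = (−4)·(−9)·(−3)·(−7) = 756 ≡ 2, so v_2 = 2^{−1} = 7 (mod 13).
  i = 3 (α = 12): (12−7)(12−3)(12−6)(12−10) = 5·9·6·2 = 540 ≡ 7, so v_3 = 7^{−1} = 2 (mod 13).
  i = 4 (α = 6): (6−7)(6−3)(6−12)(6−10) = (−1)·3·(−6)·(−4) = −72 ≡ 6, so v_4 = 6^{−1} = 11 (mod 13).
  i = 5 (α = 10): (10−7)(10−3)(10−12)(10−6) = 3·7·(−2)·4 = −168 ≡ 1, so v_5 = 1^{−1} = 1 (mod 13).
  v = [5, 7, 2, 11, 1].
Step 2: syndromes of r = [8, 7, 12, 11, 12] (all sums mod 13).
  S_0 = Σ v_i r_i = 5·8 + 7·7 + 2·12 + 11·11 + 1·12 = 246 ≡ 12.
  S_1 = Σ v_i α_i r_i = 5·7·8 + 7·3·7 + 2·12·12 + 11·6·11 + 1·10·12 = 1561 ≡ 1.
  α_i^2 mod 13 = [10, 9, 1, 10, 9].
  S_2 = Σ v_i α_i^2 r_i = 5·10·8 + 7·9·7 + 2·1·12 + 11·10·11 + 1·9·12 = 2183 ≡ 12.
  S = (12, 1, 12) ≠ 0, so r is not a codeword (an error is present).
Step 3: locate the error. For a single error e at position i, S_ℓ = v_i·e·α_i^ℓ, so α_err = S_1/S_0.
  S_0^{−1} = 12^{−1} = 12 (mod 13), so α_err = 1·12 = 12 ≡ 12 = α_3. Error position i = 3.
  Consistency check: S_2/S_1 = 12·1 = 12 ≡ 12 = α_err ✓ (single-error assumption holds).
Step 4: error magnitude e = S_0/v_3 = S_0·∏_{j≠3}(α_3 − α_j) = 12·7 = 84 ≡ 6 (mod 13).
Step 5: correct position 3: c_3 = r_3 − e = 12 − 6 ≡ 6 (mod 13). Hence c = [8, 7, 6, 11, 12].
  Check: interpolating c through the α_i gives m(x) = 3 + 10·x (degree < 2) with m(α_i) = c_i for every i, so c is indeed a codeword.


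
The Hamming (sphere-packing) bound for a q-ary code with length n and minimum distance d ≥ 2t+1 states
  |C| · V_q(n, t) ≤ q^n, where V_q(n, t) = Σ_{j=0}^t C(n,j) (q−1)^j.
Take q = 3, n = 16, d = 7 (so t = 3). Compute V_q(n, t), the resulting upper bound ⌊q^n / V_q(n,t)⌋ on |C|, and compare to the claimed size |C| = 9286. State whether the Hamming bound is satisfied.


V_q(n, t) = 4993, q^n = 43046721, Hamming bound = 8621, |C| = 9286 > bound (violated).

Step 1: Compute V_q(n, t) = Σ_{j=0}^3 C(n, j) (q−1)^j.
  j = 0: C(16,0)·(2)^0 = 1·1 = 1.
  j = 1: C(16,1)·(2)^1 = 16·2 = 32.
  j = 2: C(16,2)·(2)^2 = 120·4 = 480.
  j = 3: C(16,3)·(2)^3 = 560·8 = 4480.
  V_q(n, t) = 1 + 32 + 480 + 4480 = 4993.
Step 2: q^n = 3^16 = 43046721.
Step 3: Hamming bound ⌊q^n / V_q(n,t)⌋ = ⌊43046721/4993⌋ = 8621.
Step 4: Compare |C| = 9286 to 8621: violated.
The claimed |C| lies above the Hamming bound, so no 3-ary code of length 16 with d ≥ 7 can have 9286 codewords.


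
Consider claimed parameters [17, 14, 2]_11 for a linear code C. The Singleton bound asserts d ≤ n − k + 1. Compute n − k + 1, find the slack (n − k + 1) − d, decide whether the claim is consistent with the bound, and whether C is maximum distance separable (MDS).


Singleton RHS = n − k + 1 = 4, slack = 2, bound satisfied, not MDS.

Singleton bound: d ≤ n − k + 1.
Here n = 17, k = 14, so n − k + 1 = 4.
Given d = 2, check d ≤ 4: YES.
Slack = (n − k + 1) − d = 2.
The code is NOT MDS (slack = 2 > 0).
Description: the claimed parameters are [17, 14, 2]_11; such a code would be non-MDS.


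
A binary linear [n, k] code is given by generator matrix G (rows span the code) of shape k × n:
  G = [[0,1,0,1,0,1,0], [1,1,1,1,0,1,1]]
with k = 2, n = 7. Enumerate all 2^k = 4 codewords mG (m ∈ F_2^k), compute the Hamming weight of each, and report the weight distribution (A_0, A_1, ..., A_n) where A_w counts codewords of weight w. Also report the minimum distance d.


Weight distribution: A_0 = 1, A_3 = 2, A_6 = 1. Minimum distance d = 3.

Enumerate all 2^2 = 4 messages m ∈ F_2^2.
For each, compute codeword c = mG in F_2^7, then tally its weight.
  m = 00 → c = 0000000, weight = 0.
  m = 10 → c = 0101010, weight = 3.
  m = 01 → c = 1111011, weight = 6.
  m = 11 → c = 1010001, weight = 3.
Tally weights:
  weight 0: 1 codewords.
  weight 3: 2 codewords.
  weight 6: 1 codewords.
Minimum distance d = smallest w > 0 with A_w > 0 = 3.
Sanity: Σ A_w = 4 = 2^2 = 4 ✓.


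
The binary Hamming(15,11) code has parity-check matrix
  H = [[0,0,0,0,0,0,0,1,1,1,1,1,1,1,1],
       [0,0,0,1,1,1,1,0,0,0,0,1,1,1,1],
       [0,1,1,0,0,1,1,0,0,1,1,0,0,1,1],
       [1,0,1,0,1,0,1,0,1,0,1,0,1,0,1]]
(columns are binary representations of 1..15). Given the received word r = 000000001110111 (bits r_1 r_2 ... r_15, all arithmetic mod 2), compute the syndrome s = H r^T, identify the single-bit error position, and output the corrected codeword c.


s = (0, 1, 0, 0)^T, error position = 4, corrected codeword c = 000100001110111

Compute s = H r^T mod 2 one row at a time:
  s_1 = 0 + 1 + 1 + 1 + 0 + 1 + 1 + 1 = 6 ≡ 0 (mod 2).
  s_2 = 0 + 0 + 0 + 0 + 0 + 1 + 1 + 1 = 3 ≡ 1 (mod 2).
  s_3 = 0 + 0 + 0 + 0 + 1 + 1 + 1 + 1 = 4 ≡ 0 (mod 2).
  s_4 = 0 + 0 + 0 + 0 + 1 + 1 + 1 + 1 = 4 ≡ 0 (mod 2).
s = (0, 1, 0, 0)^T — this equals column 4 of H (binary 0100), so error is at position 4.
Correct: flip bit 4 of r = 000000001110111 to get c = 000100001110111.


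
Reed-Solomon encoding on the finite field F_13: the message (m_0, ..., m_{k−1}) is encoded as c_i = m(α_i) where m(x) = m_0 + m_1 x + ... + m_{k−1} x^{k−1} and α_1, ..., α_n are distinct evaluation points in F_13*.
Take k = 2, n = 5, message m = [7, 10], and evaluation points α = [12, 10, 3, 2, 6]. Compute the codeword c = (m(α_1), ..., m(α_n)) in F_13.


c = [10, 3, 11, 1, 2]

Message polynomial: m(x) = 7 + 10·x (mod 13).
For each evaluation point α_i, compute m(α_i) mod 13:
  α_1 = 12: Horner steps 10 → 10, so m(12) = 10.
  α_2 = 10: Horner steps 10 → 3, so m(10) = 3.
  α_3 = 3: Horner steps 10 → 11, so m(3) = 11.
  α_4 = 2: Horner steps 10 → 1, so m(2) = 1.
  α_5 = 6: Horner steps 10 → 2, so m(6) = 2.
Codeword c = [10, 3, 11, 1, 2] ∈ F_13^5.


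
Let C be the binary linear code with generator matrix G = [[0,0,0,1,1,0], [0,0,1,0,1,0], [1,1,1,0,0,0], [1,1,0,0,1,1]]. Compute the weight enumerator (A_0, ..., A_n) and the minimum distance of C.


Weight distribution: A_0 = 1, A_1 = 1, A_2 = 3, A_3 = 6, A_4 = 3, A_5 = 1, A_6 = 1. Minimum distance d = 1.

Enumerate all 2^4 = 16 messages m ∈ F_2^4.
For each, compute codeword c = mG in F_2^6, then tally its weight.
  m = 0000 → c = 000000, weight = 0.
  m = 1000 → c = 000110, weight = 2.
  m = 0100 → c = 001010, weight = 2.
  m = 1100 → c = 001100, weight = 2.
  m = 0010 → c = 111000, weight = 3.
  m = 1010 → c = 111110, weight = 5.
  m = 0110 → c = 110010, weight = 3.
  m = 1110 → c = 110100, weight = 3.
  m = 0001 → c = 110011, weight = 4.
  m = 1001 → c = 110101, weight = 4.
  m = 0101 → c = 111001, weight = 4.
  m = 1101 → c = 111111, weight = 6.
  m = 0011 → c = 001011, weight = 3.
  m = 1011 → c = 001101, weight = 3.
  m = 0111 → c = 000001, weight = 1.
  m = 1111 → c = 000111, weight = 3.
Tally weights:
  weight 0: 1 codewords.
  weight 1: 1 codewords.
  weight 2: 3 codewords.
  weight 3: 6 codewords.
  weight 4: 3 codewords.
  weight 5: 1 codewords.
  weight 6: 1 codewords.
Minimum distance d = smallest w > 0 with A_w > 0 = 1.
Sanity: Σ A_w = 16 = 2^4 = 16 ✓.


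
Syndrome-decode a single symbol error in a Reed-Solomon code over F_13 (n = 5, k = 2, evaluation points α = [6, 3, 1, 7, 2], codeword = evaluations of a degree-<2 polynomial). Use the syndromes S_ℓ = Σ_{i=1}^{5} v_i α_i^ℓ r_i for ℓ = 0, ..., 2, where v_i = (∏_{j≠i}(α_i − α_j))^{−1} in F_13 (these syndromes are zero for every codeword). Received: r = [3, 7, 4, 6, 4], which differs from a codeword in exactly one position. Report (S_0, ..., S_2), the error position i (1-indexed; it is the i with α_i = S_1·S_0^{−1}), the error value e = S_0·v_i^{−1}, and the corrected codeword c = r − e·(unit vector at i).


S = (2, 2, 2), error at position 3, error magnitude e = 3, c = [3, 7, 1, 6, 4].

Step 1: column multipliers v_i = (∏_{j≠i}(α_i − α_j))^{−1} mod 13.
  i = 1 (α = 6): (6−3)(6−1)(6−7)(6−2) = 3·5·(−1)·4 = −60 ≡ 5, so v_1 = 5^{−1} = 8 (mod 13).
  i = 2 (α = 3): (3−6)(3−1)(3−7)(3−2) = (−3)·2·(−4)·1 = 24 ≡ 11, so v_2 = 11^{−1} = 6 (mod 13).
  i = 3 (α = 1): (1−6)(1−3)(1−7)(1−2) = (−5)·(−2)·(−6)·(−1) = 60 ≡ 8, so v_3 = 8^{−1} = 5 (mod 13).
  i = 4 (α = 7): (7−6)(7−3)(7−1)(7−2) = 1·4·6·5 = 120 ≡ 3, so v_4 = 3^{−1} = 9 (mod 13).
  i = 5 (α = 2): (2−6)(2−3)(2−1)(2−7) = (−4)·(−1)·1·(−5) = −20 ≡ 6, so v_5 = 6^{−1} = 11 (mod 13).
  v = [8, 6, 5, 9, 11].
Step 2: syndromes of r = [3, 7, 4, 6, 4] (all sums mod 13).
  S_0 = Σ v_i r_i = 8·3 + 6·7 + 5·4 + 9·6 + 11·4 = 184 ≡ 2.
  S_1 = Σ v_i α_i r_i = 8·6·3 + 6·3·7 + 5·1·4 + 9·7·6 + 11·2·4 = 756 ≡ 2.
  α_i^2 mod 13 = [10, 9, 1, 10, 4].
  S_2 = Σ v_i α_i^2 r_i = 8·10·3 + 6·9·7 + 5·1·4 + 9·10·6 + 11·4·4 = 1354 ≡ 2.
  S = (2, 2, 2) ≠ 0, so r is not a codeword (an error is present).
Step 3: locate the error. For a single error e at position i, S_ℓ = v_i·e·α_i^ℓ, so α_err = S_1/S_0.
  S_0^{−1} = 2^{−1} = 7 (mod 13), so α_err = 2·7 = 14 ≡ 1 = α_3. Error position i = 3.
  Consistency check: S_2/S_1 = 2·7 = 14 ≡ 1 = α_err ✓ (single-error assumption holds).
Step 4: error magnitude e = S_0/v_3 = S_0·∏_{j≠3}(α_3 − α_j) = 2·8 = 16 ≡ 3 (mod 13).
Step 5: correct position 3: c_3 = r_3 − e = 4 − 3 ≡ 1 (mod 13). Hence c = [3, 7, 1, 6, 4].
  Check: interpolating c through the α_i gives m(x) = 11 + 3·x (degree < 2) with m(α_i) = c_i for every i, so c is indeed a codeword.


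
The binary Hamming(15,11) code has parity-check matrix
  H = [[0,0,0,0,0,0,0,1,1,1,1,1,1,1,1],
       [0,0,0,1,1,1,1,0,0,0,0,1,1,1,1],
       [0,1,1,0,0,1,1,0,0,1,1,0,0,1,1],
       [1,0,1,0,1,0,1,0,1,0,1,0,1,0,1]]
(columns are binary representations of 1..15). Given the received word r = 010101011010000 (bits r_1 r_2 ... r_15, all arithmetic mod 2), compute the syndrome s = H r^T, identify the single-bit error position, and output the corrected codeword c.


s = (1, 0, 1, 0)^T, error position = 10, corrected codeword c = 010101011110000

Compute s = H r^T mod 2 one row at a time:
  s_1 = 1 + 1 + 0 + 1 + 0 + 0 + 0 + 0 = 3 ≡ 1 (mod 2).
  s_2 = 1 + 0 + 1 + 0 + 0 + 0 + 0 + 0 = 2 ≡ 0 (mod 2).
  s_3 = 1 + 0 + 1 + 0 + 0 + 1 + 0 + 0 = 3 ≡ 1 (mod 2).
  s_4 = 0 + 0 + 0 + 0 + 1 + 1 + 0 + 0 = 2 ≡ 0 (mod 2).
s = (1, 0, 1, 0)^T — this equals column 10 of H (binary 1010), so error is at position 10.
Correct: flip bit 10 of r = 010101011010000 to get c = 010101011110000.


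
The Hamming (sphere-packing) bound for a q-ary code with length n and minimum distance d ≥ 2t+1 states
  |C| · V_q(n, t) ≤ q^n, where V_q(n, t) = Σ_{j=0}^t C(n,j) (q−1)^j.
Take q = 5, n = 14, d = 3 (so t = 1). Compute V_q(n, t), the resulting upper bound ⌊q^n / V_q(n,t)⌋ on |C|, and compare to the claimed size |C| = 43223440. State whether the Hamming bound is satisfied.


V_q(n, t) = 57, q^n = 6103515625, Hamming bound = 107079221, |C| = 43223440 ≤ bound (satisfied).

Step 1: Compute V_q(n, t) = Σ_{j=0}^1 C(n, j) (q−1)^j.
  j = 0: C(14,0)·(4)^0 = 1·1 = 1.
  j = 1: C(14,1)·(4)^1 = 14·4 = 56.
  V_q(n, t) = 1 + 56 = 57.
Step 2: q^n = 5^14 = 6103515625.
Step 3: Hamming bound ⌊q^n / V_q(n,t)⌋ = ⌊6103515625/57⌋ = 107079221.
Step 4: Compare |C| = 43223440 to 107079221: satisfied.
The claimed |C| lies below the Hamming bound.


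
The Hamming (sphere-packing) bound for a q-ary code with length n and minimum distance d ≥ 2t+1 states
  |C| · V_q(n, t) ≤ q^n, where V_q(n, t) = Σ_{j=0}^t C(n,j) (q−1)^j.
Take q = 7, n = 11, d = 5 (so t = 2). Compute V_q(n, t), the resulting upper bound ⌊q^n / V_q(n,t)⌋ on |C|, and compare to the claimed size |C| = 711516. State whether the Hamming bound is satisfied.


V_q(n, t) = 2047, q^n = 1977326743, Hamming bound = 965963, |C| = 711516 ≤ bound (satisfied).

Step 1: Compute V_q(n, t) = Σ_{j=0}^2 C(n, j) (q−1)^j.
  j = 0: C(11,0)·(6)^0 = 1·1 = 1.
  j = 1: C(11,1)·(6)^1 = 11·6 = 66.
  j = 2: C(11,2)·(6)^2 = 55·36 = 1980.
  V_q(n, t) = 1 + 66 + 1980 = 2047.
Step 2: q^n = 7^11 = 1977326743.
Step 3: Hamming bound ⌊q^n / V_q(n,t)⌋ = ⌊1977326743/2047⌋ = 965963.
Step 4: Compare |C| = 711516 to 965963: satisfied.
The claimed |C| lies below the Hamming bound.


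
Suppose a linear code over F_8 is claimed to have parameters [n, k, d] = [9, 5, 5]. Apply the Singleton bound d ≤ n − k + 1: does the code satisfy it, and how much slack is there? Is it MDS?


Singleton RHS = n − k + 1 = 5, slack = 0, bound satisfied, MDS.

Singleton bound: d ≤ n − k + 1.
Here n = 9, k = 5, so n − k + 1 = 5.
Given d = 5, check d ≤ 5: YES.
Slack = (n − k + 1) − d = 0.
The code is MDS (slack = 0).
Description: the claimed parameters are [9, 5, 5]_8; such a code would be MDS (meets Singleton bound).


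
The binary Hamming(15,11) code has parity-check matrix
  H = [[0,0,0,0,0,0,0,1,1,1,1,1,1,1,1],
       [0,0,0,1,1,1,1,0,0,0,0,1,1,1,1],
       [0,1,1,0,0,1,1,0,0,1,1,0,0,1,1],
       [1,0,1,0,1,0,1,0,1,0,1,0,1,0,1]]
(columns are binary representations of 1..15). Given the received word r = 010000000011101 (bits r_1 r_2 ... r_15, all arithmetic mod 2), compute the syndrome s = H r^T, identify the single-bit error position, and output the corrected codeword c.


s = (0, 1, 1, 1)^T, error position = 7, corrected codeword c = 010000100011101

Compute s = H r^T mod 2 one row at a time:
  s_1 = 0 + 0 + 0 + 1 + 1 + 1 + 0 + 1 = 4 ≡ 0 (mod 2).
  s_2 = 0 + 0 + 0 + 0 + 1 + 1 + 0 + 1 = 3 ≡ 1 (mod 2).
  s_3 = 1 + 0 + 0 + 0 + 0 + 1 + 0 + 1 = 3 ≡ 1 (mod 2).
  s_4 = 0 + 0 + 0 + 0 + 0 + 1 + 1 + 1 = 3 ≡ 1 (mod 2).
s = (0, 1, 1, 1)^T — this equals column 7 of H (binary 0111), so error is at position 7.
Correct: flip bit 7 of r = 010000000011101 to get c = 010000100011101.


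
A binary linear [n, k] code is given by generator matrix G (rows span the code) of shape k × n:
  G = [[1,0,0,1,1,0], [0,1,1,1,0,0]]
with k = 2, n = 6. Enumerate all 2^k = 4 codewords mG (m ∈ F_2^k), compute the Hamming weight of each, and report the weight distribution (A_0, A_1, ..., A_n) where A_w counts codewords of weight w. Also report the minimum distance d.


Weight distribution: A_0 = 1, A_3 = 2, A_4 = 1. Minimum distance d = 3.

Enumerate all 2^2 = 4 messages m ∈ F_2^2.
For each, compute codeword c = mG in F_2^6, then tally its weight.
  m = 00 → c = 000000, weight = 0.
  m = 10 → c = 100110, weight = 3.
  m = 01 → c = 011100, weight = 3.
  m = 11 → c = 111010, weight = 4.
Tally weights:
  weight 0: 1 codewords.
  weight 3: 2 codewords.
  weight 4: 1 codewords.
Minimum distance d = smallest w > 0 with A_w > 0 = 3.
Sanity: Σ A_w = 4 = 2^2 = 4 ✓.


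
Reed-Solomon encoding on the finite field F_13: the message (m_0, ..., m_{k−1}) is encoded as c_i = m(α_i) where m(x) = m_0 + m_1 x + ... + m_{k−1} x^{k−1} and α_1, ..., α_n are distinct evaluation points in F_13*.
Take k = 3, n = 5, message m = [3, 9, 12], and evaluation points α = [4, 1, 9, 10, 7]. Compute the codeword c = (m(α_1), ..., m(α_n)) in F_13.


c = [10, 11, 3, 6, 4]

Message polynomial: m(x) = 3 + 9·x + 12·x^2 (mod 13).
For each evaluation point α_i, compute m(α_i) mod 13:
  α_1 = 4: Horner steps 12 → 5 → 10, so m(4) = 10.
  α_2 = 1: Horner steps 12 → 8 → 11, so m(1) = 11.
  α_3 = 9: Horner steps 12 → 0 → 3, so m(9) = 3.
  α_4 = 10: Horner steps 12 → 12 → 6, so m(10) = 6.
  α_5 = 7: Horner steps 12 → 2 → 4, so m(7) = 4.
Codeword c = [10, 11, 3, 6, 4] ∈ F_13^5.


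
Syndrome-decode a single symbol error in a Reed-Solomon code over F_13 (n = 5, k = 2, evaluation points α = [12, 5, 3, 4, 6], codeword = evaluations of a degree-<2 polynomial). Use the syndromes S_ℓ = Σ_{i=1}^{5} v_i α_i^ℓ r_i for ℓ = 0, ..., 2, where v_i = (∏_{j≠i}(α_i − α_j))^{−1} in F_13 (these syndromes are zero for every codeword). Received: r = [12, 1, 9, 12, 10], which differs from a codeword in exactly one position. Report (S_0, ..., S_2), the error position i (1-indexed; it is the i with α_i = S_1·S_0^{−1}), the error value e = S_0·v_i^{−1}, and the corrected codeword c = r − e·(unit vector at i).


S = (2, 8, 6), error at position 4, error magnitude e = 7, c = [12, 1, 9, 5, 10].

Step 1: column multipliers v_i = (∏_{j≠i}(α_i − α_j))^{−1} mod 13.
  i = 1 (α = 12): (12−5)(12−3)(12−4)(12−6) = 7·9·8·6 = 3024 ≡ 8, so v_1 = 8^{−1} = 5 (mod 13).
  i = 2 (α = 5): (5−12)(5−3)(5−4)(5−6) = (−7)·2·1·(−1) = 14 ≡ 1, so v_2 = 1^{−1} = 1 (mod 13).
  i = 3 (α = 3): (3−12)(3−5)(3−4)(3−6) = (−9)·(−2)·(−1)·(−3) = 54 ≡ 2, so v_3 = 2^{−1} = 7 (mod 13).
  i = 4 (α = 4): (4−12)(4−5)(4−3)(4−6) = (−8)·(−1)·1·(−2) = −16 ≡ 10, so v_4 = 10^{−1} = 4 (mod 13).
  i = 5 (α = 6): (6−12)(6−5)(6−3)(6−4) = (−6)·1·3·2 = −36 ≡ 3, so v_5 = 3^{−1} = 9 (mod 13).
  v = [5, 1, 7, 4, 9].
Step 2: syndromes of r = [12, 1, 9, 12, 10] (all sums mod 13).
  S_0 = Σ v_i r_i = 5·12 + 1·1 + 7·9 + 4·12 + 9·10 = 262 ≡ 2.
  S_1 = Σ v_i α_i r_i = 5·12·12 + 1·5·1 + 7·3·9 + 4·4·12 + 9·6·10 = 1646 ≡ 8.
  α_i^2 mod 13 = [1, 12, 9, 3, 10].
  S_2 = Σ v_i α_i^2 r_i = 5·1·12 + 1·12·1 + 7·9·9 + 4·3·12 + 9·10·10 = 1683 ≡ 6.
  S = (2, 8, 6) ≠ 0, so r is not a codeword (an error is present).
Step 3: locate the error. For a single error e at position i, S_ℓ = v_i·e·α_i^ℓ, so α_err = S_1/S_0.
  S_0^{−1} = 2^{−1} = 7 (mod 13), so α_err = 8·7 = 56 ≡ 4 = α_4. Error position i = 4.
  Consistency check: S_2/S_1 = 6·5 = 30 ≡ 4 = α_err ✓ (single-error assumption holds).
Step 4: error magnitude e = S_0/v_4 = S_0·∏_{j≠4}(α_4 − α_j) = 2·10 = 20 ≡ 7 (mod 13).
Step 5: correct position 4: c_4 = r_4 − e = 12 − 7 ≡ 5 (mod 13). Hence c = [12, 1, 9, 5, 10].
  Check: interpolating c through the α_i gives m(x) = 8 + 9·x (degree < 2) with m(α_i) = c_i for every i, so c is indeed a codeword.


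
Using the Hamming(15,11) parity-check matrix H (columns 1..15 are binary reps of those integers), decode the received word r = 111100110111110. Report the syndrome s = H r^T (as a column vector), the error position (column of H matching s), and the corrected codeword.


s = (0, 1, 0, 1)^T, error position = 5, corrected codeword c = 111110110111110

Compute s = H r^T mod 2 one row at a time:
  s_1 = 1 + 0 + 1 + 1 + 1 + 1 + 1 + 0 = 6 ≡ 0 (mod 2).
  s_2 = 1 + 0 + 0 + 1 + 1 + 1 + 1 + 0 = 5 ≡ 1 (mod 2).
  s_3 = 1 + 1 + 0 + 1 + 1 + 1 + 1 + 0 = 6 ≡ 0 (mod 2).
  s_4 = 1 + 1 + 0 + 1 + 0 + 1 + 1 + 0 = 5 ≡ 1 (mod 2).
s = (0, 1, 0, 1)^T — this equals column 5 of H (binary 0101), so error is at position 5.
Correct: flip bit 5 of r = 111100110111110 to get c = 111110110111110.


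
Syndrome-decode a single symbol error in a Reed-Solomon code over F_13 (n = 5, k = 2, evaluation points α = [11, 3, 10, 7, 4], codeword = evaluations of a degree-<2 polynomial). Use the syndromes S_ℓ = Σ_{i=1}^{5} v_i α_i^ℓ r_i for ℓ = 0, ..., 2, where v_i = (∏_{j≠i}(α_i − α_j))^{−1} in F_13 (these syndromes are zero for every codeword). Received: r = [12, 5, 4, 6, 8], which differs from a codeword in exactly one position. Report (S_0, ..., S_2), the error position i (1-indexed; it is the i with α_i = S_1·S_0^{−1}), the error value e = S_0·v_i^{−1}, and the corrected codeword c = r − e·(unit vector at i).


S = (6, 5, 2), error at position 2, error magnitude e = 5, c = [12, 0, 4, 6, 8].

Step 1: column multipliers v_i = (∏_{j≠i}(α_i − α_j))^{−1} mod 13.
  i = 1 (α = 11): (11−3)(11−10)(11−7)(11−4) = 8·1·4·7 = 224 ≡ 3, so v_1 = 3^{−1} = 9 (mod 13).
  i = 2 (α = 3): (3−11)(3−10)(3−7)(3−4) = (−8)·(−7)·(−4)·(−1) = 224 ≡ 3, so v_2 = 3^{−1} = 9 (mod 13).
  i = 3 (α = 10): (10−11)(10−3)(10−7)(10−4) = (−1)·7·3·6 = −126 ≡ 4, so v_3 = 4^{−1} = 10 (mod 13).
  i = 4 (α = 7): (7−11)(7−3)(7−10)(7−4) = (−4)·4·(−3)·3 = 144 ≡ 1, so v_4 = 1^{−1} = 1 (mod 13).
  i = 5 (α = 4): (4−11)(4−3)(4−10)(4−7) = (−7)·1·(−6)·(−3) = −126 ≡ 4, so v_5 = 4^{−1} = 10 (mod 13).
  v = [9, 9, 10, 1, 10].
Step 2: syndromes of r = [12, 5, 4, 6, 8] (all sums mod 13).
  S_0 = Σ v_i r_i = 9·12 + 9·5 + 10·4 + 1·6 + 10·8 = 279 ≡ 6.
  S_1 = Σ v_i α_i r_i = 9·11·12 + 9·3·5 + 10·10·4 + 1·7·6 + 10·4·8 = 2085 ≡ 5.
  α_i^2 mod 13 = [4, 9, 9, 10, 3].
  S_2 = Σ v_i α_i^2 r_i = 9·4·12 + 9·9·5 + 10·9·4 + 1·10·6 + 10·3·8 = 1497 ≡ 2.
  S = (6, 5, 2) ≠ 0, so r is not a codeword (an error is present).
Step 3: locate the error. For a single error e at position i, S_ℓ = v_i·e·α_i^ℓ, so α_err = S_1/S_0.
  S_0^{−1} = 6^{−1} = 11 (mod 13), so α_err = 5·11 = 55 ≡ 3 = α_2. Error position i = 2.
  Consistency check: S_2/S_1 = 2·8 = 16 ≡ 3 = α_err ✓ (single-error assumption holds).
Step 4: error magnitude e = S_0/v_2 = S_0·∏_{j≠2}(α_2 − α_j) = 6·3 = 18 ≡ 5 (mod 13).
Step 5: correct position 2: c_2 = r_2 − e = 5 − 5 ≡ 0 (mod 13). Hence c = [12, 0, 4, 6, 8].
  Check: interpolating c through the α_i gives m(x) = 2 + 8·x (degree < 2) with m(α_i) = c_i for every i, so c is indeed a codeword.
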